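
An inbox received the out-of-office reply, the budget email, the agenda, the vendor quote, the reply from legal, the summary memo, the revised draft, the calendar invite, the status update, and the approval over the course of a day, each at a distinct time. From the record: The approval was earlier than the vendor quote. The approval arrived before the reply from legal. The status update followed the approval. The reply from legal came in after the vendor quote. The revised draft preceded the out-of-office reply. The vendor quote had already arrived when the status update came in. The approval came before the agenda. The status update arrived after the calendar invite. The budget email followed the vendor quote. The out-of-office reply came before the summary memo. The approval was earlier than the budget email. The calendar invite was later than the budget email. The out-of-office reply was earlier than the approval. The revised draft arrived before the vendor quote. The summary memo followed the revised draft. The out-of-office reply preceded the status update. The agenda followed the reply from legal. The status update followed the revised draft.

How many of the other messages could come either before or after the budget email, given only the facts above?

3

Forced before the budget email: the approval, the out-of-office reply, the revised draft, and the vendor quote; forced after the budget email: the calendar invite and the status update.
That leaves the agenda, the reply from legal, and the summary memo with no forced order relative to the budget email — 3.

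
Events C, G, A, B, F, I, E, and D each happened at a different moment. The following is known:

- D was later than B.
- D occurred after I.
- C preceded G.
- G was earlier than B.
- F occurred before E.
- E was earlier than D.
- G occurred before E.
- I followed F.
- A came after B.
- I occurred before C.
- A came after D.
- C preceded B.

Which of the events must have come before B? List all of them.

C, F, G, I

Directly stated before B: C and G.
F reaches B via F → I → C → B.
I reaches B via I → C → B.
No chain forces E (or any of the others) ahead of B.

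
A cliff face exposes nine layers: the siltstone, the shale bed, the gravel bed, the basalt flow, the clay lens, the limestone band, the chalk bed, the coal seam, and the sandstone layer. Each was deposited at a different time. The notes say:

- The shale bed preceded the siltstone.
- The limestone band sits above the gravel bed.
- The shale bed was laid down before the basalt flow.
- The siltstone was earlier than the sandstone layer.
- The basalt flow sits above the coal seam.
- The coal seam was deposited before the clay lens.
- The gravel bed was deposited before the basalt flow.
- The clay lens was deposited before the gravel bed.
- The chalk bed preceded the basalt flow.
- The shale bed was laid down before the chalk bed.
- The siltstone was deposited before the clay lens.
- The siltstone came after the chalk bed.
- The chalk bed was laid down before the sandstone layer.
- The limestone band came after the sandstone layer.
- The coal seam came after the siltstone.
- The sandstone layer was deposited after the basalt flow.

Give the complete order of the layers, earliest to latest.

The constraints fix every adjacent pair, so only one ordering works:
the shale bed → the chalk bed → the siltstone → the coal seam → the clay lens → the gravel bed → the basalt flow → the sandstone layer → the limestone band.

the shale bed, the chalk bed, the siltstone, the coal seam, the clay lens, the gravel bed, the basalt flow, the sandstone layer, the limestone band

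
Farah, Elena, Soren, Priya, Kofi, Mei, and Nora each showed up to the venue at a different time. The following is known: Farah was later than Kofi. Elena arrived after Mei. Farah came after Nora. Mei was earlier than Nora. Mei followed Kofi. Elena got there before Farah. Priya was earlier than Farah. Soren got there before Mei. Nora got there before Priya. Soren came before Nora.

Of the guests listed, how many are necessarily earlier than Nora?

3

Directly stated before Nora: Mei and Soren.
Kofi reaches Nora via Kofi → Mei → Nora.
That's Kofi, Mei, and Soren — 3 in all.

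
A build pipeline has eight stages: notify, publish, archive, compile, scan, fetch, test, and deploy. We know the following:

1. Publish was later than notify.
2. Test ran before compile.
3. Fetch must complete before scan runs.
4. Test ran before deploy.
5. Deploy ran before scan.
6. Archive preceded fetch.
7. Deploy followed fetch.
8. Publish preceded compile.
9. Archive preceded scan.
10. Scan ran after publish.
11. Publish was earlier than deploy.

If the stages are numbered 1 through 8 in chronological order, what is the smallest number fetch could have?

2

Archive must come before fetch — 1 forced predecessor.
Nothing else is forced ahead of fetch, so its earliest slot is position 1 + 1 = 2.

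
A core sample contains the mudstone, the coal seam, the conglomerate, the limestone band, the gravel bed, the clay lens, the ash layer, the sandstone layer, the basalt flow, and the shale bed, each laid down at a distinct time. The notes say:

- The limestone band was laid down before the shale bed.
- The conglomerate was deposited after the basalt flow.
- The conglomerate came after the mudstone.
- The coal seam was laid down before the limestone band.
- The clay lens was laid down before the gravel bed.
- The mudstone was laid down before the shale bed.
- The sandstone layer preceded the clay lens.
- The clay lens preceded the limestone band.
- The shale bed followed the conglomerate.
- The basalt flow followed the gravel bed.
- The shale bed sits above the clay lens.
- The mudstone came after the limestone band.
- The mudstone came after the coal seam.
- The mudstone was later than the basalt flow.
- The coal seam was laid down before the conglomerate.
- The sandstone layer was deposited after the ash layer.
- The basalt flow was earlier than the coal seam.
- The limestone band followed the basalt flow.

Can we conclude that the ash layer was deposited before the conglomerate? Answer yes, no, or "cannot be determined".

Chain the constraints: the ash layer → the sandstone layer → the clay lens → the limestone band → the mudstone → the conglomerate. Each link is directly stated, so the ash layer comes before the conglomerate.

yes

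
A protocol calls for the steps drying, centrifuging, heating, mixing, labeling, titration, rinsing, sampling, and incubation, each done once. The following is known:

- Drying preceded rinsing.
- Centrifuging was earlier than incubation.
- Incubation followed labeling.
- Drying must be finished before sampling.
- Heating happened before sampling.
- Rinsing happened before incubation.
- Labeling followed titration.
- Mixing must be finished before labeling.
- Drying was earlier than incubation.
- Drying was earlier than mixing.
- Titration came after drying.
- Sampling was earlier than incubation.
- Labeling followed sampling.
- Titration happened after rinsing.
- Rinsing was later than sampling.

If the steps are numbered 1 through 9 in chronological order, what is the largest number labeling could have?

Labeling must come before incubation — 1 step forced after it.
Everything else can be placed before labeling in some valid order, so labeling can sit as late as position 9 − 1 = 8.

8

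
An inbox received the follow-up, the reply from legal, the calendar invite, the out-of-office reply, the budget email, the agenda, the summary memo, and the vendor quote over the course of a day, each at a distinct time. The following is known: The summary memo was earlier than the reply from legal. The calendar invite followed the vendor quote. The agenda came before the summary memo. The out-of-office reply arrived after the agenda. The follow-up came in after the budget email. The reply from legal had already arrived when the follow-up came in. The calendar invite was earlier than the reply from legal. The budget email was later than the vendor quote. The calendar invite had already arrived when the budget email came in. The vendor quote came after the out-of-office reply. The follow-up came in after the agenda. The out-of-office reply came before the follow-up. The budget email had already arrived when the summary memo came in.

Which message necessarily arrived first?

The agenda has a chain of constraints placing it before every other message, so the agenda must be first.

the agenda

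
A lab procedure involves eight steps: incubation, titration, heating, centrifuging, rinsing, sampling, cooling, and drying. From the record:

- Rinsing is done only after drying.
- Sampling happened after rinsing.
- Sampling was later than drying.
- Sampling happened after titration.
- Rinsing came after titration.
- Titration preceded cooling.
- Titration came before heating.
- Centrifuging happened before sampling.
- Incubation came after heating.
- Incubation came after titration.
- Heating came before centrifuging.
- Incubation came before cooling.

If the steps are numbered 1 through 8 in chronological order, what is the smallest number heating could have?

Titration must come before heating — 1 forced predecessor.
Nothing else is forced ahead of heating, so its earliest slot is position 1 + 1 = 2.

2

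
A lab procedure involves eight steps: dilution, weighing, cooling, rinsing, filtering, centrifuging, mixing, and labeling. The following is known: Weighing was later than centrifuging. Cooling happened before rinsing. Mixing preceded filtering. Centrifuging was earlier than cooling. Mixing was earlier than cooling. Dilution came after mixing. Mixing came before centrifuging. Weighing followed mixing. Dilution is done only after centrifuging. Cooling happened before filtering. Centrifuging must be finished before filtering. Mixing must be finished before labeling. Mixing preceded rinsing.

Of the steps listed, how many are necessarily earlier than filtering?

Directly stated before filtering: centrifuging, cooling, and mixing.
That's centrifuging, cooling, and mixing — 3 in all.

3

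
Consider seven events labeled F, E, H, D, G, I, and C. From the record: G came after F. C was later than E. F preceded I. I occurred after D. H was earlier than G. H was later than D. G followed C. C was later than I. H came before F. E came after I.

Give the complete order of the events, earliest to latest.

D, H, F, I, E, C, G

The constraints fix every adjacent pair, so only one ordering works:
D → H → F → I → E → C → G.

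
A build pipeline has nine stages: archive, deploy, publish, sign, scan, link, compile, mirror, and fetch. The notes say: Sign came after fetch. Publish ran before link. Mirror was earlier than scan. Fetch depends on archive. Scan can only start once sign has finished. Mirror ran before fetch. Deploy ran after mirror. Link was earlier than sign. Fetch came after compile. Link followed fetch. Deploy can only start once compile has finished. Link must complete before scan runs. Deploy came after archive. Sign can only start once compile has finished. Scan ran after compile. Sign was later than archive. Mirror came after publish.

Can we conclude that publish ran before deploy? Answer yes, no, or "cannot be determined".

Chain the constraints: publish → mirror → deploy. Each link is directly stated, so publish comes before deploy.

yes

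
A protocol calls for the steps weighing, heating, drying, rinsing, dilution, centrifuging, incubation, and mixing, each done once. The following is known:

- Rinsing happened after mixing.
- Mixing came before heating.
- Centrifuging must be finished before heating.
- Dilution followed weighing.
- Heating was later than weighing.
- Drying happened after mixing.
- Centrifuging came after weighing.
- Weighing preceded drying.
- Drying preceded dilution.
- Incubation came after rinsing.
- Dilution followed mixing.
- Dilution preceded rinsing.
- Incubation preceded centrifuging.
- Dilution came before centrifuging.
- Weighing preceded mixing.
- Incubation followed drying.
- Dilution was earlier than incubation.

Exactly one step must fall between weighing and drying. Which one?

mixing

Tracing the constraints gives weighing → mixing → drying, so mixing sits after weighing and before drying.
No other step is forced both after weighing and before drying.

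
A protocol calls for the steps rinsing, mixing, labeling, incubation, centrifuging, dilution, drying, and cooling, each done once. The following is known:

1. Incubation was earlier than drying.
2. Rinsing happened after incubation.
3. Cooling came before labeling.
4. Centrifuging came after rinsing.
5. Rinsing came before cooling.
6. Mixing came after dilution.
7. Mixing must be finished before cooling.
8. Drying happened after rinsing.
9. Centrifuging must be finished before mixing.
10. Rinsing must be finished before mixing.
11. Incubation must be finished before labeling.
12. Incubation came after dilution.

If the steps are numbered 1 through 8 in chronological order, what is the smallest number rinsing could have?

Dilution and incubation must both come before rinsing — 2 forced predecessors.
Nothing else is forced ahead of rinsing, so its earliest slot is position 2 + 1 = 3.

3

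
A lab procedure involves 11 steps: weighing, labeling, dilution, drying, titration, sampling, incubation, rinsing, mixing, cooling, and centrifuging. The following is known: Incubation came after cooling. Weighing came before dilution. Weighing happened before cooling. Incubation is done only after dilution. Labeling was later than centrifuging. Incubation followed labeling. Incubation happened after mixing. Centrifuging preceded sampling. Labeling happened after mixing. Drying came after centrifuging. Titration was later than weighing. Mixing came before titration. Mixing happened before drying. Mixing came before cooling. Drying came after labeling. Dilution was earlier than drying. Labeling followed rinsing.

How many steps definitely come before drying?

Directly stated before drying: centrifuging, dilution, labeling, and mixing.
Rinsing reaches drying via rinsing → labeling → drying.
Weighing reaches drying via weighing → dilution → drying.
No chain forces cooling (or any of the others) ahead of drying.
That's centrifuging, dilution, labeling, mixing, rinsing, and weighing — 6 in all.

6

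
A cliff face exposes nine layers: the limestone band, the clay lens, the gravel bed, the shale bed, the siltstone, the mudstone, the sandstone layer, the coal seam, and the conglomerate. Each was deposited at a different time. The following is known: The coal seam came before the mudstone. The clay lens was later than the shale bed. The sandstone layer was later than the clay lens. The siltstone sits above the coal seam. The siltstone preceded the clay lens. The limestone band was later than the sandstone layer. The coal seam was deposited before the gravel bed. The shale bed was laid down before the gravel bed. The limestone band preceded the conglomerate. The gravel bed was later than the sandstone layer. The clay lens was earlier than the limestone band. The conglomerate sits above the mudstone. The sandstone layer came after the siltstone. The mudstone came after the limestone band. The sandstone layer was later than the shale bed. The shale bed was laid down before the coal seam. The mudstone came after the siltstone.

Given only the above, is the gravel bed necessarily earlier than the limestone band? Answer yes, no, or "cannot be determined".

cannot be determined

No chain of stated constraints runs from the gravel bed to the limestone band, and none runs from the limestone band to the gravel bed either.
So the relative order of the gravel bed and the limestone band is not fixed by the given facts.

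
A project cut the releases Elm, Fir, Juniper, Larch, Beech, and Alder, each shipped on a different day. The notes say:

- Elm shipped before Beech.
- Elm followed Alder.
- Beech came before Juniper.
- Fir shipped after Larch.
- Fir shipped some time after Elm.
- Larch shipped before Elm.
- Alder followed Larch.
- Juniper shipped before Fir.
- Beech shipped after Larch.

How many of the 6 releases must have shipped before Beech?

Directly stated before Beech: Elm and Larch.
Alder reaches Beech via Alder → Elm → Beech.
That's Alder, Elm, and Larch — 3 in all.

3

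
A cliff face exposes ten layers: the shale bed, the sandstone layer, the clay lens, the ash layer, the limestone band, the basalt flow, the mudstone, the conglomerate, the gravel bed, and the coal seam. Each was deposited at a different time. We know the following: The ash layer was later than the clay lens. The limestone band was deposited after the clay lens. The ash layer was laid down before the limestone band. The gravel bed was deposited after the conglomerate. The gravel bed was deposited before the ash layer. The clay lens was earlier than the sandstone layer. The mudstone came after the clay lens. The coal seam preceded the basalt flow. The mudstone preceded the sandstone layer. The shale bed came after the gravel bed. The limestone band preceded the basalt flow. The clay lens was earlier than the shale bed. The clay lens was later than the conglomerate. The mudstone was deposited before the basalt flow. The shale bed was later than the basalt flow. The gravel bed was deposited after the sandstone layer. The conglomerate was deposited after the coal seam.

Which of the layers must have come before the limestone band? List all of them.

the ash layer, the clay lens, the coal seam, the conglomerate, the gravel bed, the mudstone, the sandstone layer

Directly stated before the limestone band: the ash layer and the clay lens.
The coal seam reaches the limestone band via the coal seam → the conglomerate → the clay lens → the limestone band.
The conglomerate reaches the limestone band via the conglomerate → the clay lens → the limestone band.
The gravel bed reaches the limestone band via the gravel bed → the ash layer → the limestone band.
Likewise the mudstone and the sandstone layer each reach the limestone band by chaining the stated constraints.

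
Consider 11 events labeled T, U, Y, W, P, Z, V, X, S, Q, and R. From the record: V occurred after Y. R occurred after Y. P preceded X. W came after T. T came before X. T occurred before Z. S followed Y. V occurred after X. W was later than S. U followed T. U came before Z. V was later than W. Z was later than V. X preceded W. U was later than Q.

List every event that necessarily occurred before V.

P, S, T, W, X, Y

Directly stated before V: W, X, and Y.
P reaches V via P → X → V.
S reaches V via S → W → V.
T reaches V via T → W → V.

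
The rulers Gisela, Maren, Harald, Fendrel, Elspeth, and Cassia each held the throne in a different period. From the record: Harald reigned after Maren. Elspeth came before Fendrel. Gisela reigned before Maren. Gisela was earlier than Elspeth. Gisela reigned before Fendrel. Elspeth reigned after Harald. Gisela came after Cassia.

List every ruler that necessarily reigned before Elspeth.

Cassia, Gisela, Harald, Maren

Directly stated before Elspeth: Gisela and Harald.
Cassia reaches Elspeth via Cassia → Gisela → Elspeth.
Maren reaches Elspeth via Maren → Harald → Elspeth.
No chain forces Fendrel ahead of Elspeth.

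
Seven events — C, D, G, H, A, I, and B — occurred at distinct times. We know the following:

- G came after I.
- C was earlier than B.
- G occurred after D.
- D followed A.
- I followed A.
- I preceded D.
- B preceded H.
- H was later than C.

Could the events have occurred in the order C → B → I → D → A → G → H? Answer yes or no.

no

The constraints require A before D, but in the proposed sequence D appears ahead of A. That one violation is enough.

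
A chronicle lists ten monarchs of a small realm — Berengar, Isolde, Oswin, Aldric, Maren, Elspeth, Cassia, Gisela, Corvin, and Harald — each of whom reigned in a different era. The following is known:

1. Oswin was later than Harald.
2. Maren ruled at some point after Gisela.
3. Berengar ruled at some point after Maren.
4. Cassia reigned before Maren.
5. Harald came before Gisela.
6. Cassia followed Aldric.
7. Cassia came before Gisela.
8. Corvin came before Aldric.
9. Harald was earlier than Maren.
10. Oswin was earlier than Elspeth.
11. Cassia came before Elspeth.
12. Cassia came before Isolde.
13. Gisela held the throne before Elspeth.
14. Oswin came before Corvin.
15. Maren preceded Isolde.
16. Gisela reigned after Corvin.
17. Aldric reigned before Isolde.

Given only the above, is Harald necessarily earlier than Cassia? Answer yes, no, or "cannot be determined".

Chain the constraints: Harald → Oswin → Corvin → Aldric → Cassia. Each link is directly stated, so Harald comes before Cassia.

yes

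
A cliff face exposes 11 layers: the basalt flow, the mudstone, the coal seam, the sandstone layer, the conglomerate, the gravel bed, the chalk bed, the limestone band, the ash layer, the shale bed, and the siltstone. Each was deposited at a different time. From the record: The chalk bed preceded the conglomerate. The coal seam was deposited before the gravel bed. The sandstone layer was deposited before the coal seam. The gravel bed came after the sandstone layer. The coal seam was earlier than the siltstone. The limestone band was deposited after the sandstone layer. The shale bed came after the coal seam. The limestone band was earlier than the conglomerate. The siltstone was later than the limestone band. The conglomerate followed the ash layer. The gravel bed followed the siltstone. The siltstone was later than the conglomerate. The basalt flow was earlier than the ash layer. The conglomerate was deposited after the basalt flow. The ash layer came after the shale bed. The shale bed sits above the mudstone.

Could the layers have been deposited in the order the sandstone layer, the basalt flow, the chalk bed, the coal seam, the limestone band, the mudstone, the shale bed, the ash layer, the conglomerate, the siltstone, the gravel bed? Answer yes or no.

yes

Check each stated constraint against the proposed order — e.g. the basalt flow is ahead of the conglomerate; the sandstone layer is ahead of the gravel bed. Every pair is in the required order; nothing is violated.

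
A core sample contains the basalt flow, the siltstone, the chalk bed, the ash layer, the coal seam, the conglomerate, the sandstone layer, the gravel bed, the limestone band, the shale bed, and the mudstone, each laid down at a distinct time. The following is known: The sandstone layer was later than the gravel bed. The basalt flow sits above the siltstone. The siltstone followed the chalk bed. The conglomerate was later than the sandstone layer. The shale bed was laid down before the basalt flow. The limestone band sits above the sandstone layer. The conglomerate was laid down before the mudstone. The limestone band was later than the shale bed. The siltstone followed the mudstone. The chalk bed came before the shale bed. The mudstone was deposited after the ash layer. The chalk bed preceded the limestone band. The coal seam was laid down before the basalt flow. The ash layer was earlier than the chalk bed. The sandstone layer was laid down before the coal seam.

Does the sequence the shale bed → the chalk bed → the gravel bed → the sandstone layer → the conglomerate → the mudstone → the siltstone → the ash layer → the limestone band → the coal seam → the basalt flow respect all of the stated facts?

no

The constraints require the ash layer before the mudstone, but in the proposed sequence the mudstone appears ahead of the ash layer. That one violation is enough.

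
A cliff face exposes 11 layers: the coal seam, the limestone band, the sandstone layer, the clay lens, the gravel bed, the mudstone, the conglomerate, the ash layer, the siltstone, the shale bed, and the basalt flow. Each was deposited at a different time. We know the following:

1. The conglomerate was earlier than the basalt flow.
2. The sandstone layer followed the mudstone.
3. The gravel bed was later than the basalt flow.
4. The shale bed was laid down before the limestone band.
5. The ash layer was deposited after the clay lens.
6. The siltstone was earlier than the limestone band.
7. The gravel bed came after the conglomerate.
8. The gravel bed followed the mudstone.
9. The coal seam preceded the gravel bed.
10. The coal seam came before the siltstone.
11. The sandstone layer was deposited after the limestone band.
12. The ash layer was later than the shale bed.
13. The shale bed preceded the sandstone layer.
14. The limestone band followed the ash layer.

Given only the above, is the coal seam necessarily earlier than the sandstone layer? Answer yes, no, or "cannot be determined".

yes

Chain the constraints: the coal seam → the siltstone → the limestone band → the sandstone layer. Each link is directly stated, so the coal seam comes before the sandstone layer.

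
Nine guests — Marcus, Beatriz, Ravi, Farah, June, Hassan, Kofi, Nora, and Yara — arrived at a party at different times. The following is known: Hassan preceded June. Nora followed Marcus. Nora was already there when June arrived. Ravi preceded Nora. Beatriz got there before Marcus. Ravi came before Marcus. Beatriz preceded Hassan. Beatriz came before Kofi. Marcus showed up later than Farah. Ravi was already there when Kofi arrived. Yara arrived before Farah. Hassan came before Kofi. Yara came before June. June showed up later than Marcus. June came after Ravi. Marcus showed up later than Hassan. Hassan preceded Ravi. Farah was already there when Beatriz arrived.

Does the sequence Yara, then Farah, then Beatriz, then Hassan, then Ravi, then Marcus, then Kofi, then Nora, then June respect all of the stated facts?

Check each stated constraint against the proposed order — e.g. Hassan is ahead of June; Yara is ahead of June. Every pair is in the required order; nothing is violated.

yes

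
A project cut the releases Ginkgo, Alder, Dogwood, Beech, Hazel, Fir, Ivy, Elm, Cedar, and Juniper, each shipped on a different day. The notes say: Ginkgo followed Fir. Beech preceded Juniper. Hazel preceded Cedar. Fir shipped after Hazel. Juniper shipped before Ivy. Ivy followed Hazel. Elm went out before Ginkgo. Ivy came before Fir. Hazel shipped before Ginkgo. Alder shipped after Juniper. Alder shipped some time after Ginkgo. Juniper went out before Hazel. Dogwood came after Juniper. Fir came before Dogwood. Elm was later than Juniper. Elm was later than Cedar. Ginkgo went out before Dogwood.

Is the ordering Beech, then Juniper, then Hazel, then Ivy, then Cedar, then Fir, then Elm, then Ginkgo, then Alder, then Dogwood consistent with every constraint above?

yes

Check each stated constraint against the proposed order — e.g. Juniper is ahead of Alder; Juniper is ahead of Dogwood. Every pair is in the required order; nothing is violated.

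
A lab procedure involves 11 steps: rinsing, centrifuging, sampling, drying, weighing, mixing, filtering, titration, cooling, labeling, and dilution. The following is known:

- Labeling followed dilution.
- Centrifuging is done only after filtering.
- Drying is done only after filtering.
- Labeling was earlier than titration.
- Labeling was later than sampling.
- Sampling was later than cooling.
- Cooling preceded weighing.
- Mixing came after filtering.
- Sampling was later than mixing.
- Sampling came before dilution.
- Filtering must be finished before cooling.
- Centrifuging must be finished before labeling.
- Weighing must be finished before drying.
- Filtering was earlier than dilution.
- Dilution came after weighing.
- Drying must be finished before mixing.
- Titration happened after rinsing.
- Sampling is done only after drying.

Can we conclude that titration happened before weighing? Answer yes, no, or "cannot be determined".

Tracing the constraints gives weighing → dilution → labeling → titration, so weighing must come before titration.
That means titration cannot be before weighing.

no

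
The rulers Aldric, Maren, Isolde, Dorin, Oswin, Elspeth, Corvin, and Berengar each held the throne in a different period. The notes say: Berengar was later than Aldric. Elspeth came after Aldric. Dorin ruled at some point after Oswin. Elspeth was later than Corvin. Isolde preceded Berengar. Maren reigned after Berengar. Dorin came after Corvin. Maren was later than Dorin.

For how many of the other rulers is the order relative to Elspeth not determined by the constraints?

Forced before Elspeth: Aldric and Corvin.
That leaves Berengar, Dorin, Isolde, Maren, and Oswin with no forced order relative to Elspeth — 5.

5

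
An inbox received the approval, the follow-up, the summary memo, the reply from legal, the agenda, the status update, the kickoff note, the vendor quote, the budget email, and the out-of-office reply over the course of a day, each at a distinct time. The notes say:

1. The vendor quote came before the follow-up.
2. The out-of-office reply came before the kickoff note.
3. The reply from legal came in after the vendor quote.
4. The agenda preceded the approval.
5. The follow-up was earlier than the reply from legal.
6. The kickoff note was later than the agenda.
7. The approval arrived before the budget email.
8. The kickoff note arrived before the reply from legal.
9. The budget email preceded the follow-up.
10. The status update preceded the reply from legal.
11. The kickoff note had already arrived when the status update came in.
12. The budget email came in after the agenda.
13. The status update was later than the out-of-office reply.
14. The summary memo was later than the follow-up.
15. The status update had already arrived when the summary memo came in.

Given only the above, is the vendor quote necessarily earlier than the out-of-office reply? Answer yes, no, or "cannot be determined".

No chain of stated constraints runs from the vendor quote to the out-of-office reply, and none runs from the out-of-office reply to the vendor quote either.
So the relative order of the vendor quote and the out-of-office reply is not fixed by the given facts.

cannot be determined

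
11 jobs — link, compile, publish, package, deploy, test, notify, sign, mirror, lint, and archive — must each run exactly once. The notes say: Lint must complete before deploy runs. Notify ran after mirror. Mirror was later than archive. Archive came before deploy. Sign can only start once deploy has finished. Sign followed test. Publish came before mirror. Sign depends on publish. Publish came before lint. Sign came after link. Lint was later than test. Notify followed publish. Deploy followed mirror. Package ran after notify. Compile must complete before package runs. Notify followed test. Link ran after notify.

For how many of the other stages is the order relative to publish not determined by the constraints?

Forced after publish: deploy, link, lint, mirror, notify, package, and sign.
That leaves archive, compile, and test with no forced order relative to publish — 3.

3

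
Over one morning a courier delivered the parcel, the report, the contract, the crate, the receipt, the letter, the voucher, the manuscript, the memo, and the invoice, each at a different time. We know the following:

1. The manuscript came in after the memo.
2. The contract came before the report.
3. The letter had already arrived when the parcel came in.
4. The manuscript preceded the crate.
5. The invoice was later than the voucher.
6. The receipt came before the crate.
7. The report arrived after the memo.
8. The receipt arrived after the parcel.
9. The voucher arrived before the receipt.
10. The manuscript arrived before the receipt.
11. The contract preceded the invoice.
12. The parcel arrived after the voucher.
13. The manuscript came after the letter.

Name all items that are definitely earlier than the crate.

Directly stated before the crate: the manuscript and the receipt.
The letter reaches the crate via the letter → the manuscript → the crate.
The memo reaches the crate via the memo → the manuscript → the crate.
The parcel reaches the crate via the parcel → the receipt → the crate.
Likewise the voucher reaches the crate by chaining the stated constraints.
No chain forces the invoice (or any of the others) ahead of the crate.

the letter, the manuscript, the memo, the parcel, the receipt, the voucher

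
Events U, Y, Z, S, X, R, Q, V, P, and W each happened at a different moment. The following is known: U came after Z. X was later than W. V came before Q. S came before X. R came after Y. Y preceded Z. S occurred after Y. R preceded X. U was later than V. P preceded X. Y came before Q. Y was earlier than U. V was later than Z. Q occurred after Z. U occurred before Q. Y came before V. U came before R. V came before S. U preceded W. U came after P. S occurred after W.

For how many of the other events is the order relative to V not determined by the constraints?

1

Forced before V: Y and Z; forced after V: Q, R, S, U, W, and X.
That leaves P with no forced order relative to V — 1.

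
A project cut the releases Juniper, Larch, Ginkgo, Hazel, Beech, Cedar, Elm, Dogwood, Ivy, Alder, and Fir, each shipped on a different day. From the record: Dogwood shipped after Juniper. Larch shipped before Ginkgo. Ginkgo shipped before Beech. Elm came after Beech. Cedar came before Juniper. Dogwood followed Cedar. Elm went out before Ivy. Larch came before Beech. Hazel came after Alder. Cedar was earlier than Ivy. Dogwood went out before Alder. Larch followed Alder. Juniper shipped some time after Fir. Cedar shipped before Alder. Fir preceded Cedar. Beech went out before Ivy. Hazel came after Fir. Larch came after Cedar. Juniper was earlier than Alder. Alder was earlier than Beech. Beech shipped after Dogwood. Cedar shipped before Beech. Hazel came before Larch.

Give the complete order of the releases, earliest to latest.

The constraints fix every adjacent pair, so only one ordering works:
Fir → Cedar → Juniper → Dogwood → Alder → Hazel → Larch → Ginkgo → Beech → Elm → Ivy.

Fir, Cedar, Juniper, Dogwood, Alder, Hazel, Larch, Ginkgo, Beech, Elm, Ivy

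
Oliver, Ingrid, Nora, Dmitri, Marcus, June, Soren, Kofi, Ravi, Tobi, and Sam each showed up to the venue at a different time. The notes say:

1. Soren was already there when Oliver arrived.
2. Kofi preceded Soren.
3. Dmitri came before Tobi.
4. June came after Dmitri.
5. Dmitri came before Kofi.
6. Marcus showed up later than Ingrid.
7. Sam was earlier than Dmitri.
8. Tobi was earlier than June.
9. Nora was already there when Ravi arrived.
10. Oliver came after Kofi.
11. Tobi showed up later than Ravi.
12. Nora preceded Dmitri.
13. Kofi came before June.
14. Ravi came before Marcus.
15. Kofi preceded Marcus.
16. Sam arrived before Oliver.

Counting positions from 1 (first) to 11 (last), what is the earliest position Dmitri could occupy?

3

Nora and Sam must both come before Dmitri — 2 forced predecessors.
Nothing else is forced ahead of Dmitri, so their earliest slot is position 2 + 1 = 3.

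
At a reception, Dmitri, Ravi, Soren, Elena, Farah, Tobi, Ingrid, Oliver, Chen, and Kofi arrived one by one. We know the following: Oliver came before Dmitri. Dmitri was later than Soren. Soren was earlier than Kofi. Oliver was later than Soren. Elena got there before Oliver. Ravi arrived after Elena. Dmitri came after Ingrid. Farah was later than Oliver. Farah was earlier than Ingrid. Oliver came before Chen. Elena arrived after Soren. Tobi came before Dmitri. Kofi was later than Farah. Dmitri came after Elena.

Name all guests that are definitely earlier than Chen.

Directly stated before Chen: Oliver.
Elena reaches Chen via Elena → Oliver → Chen.
Soren reaches Chen via Soren → Oliver → Chen.
No chain forces Kofi (or any of the others) ahead of Chen.

Elena, Oliver, Soren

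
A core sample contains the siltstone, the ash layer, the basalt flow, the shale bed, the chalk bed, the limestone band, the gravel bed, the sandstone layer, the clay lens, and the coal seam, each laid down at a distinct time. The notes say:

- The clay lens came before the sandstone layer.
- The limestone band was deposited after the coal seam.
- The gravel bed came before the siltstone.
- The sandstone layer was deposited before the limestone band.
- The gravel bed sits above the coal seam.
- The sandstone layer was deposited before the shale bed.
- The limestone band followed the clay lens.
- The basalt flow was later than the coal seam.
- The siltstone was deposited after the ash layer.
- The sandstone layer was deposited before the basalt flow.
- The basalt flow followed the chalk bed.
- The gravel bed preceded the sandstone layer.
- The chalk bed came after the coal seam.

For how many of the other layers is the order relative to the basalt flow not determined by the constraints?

Forced before the basalt flow: the chalk bed, the clay lens, the coal seam, the gravel bed, and the sandstone layer.
That leaves the ash layer, the limestone band, the shale bed, and the siltstone with no forced order relative to the basalt flow — 4.

4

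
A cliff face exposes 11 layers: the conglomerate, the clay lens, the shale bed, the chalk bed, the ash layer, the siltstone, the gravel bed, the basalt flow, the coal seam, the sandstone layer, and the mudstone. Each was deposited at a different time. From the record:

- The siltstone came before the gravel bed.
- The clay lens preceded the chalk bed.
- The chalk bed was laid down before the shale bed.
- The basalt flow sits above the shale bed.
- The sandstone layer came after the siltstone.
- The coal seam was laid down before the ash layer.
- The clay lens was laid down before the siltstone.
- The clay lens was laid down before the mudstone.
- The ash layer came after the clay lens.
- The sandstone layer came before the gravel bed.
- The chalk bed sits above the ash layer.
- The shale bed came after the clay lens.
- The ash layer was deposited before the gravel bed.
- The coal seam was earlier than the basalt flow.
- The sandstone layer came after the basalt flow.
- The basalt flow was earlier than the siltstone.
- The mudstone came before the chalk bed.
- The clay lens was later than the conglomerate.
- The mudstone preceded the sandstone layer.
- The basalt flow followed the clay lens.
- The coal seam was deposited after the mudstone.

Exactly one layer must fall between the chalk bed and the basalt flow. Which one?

the shale bed

Tracing the constraints gives the chalk bed → the shale bed → the basalt flow, so the shale bed sits after the chalk bed and before the basalt flow.
No other layer is forced both after the chalk bed and before the basalt flow.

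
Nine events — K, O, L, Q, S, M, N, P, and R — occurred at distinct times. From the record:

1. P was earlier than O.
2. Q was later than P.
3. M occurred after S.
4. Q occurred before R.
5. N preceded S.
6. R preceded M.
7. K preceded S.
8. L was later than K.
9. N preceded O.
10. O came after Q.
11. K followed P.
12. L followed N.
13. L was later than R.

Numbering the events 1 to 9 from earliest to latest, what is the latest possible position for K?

K must come before L, M, and S — 3 events forced after it.
Everything else can be placed before K in some valid order, so K can sit as late as position 9 − 3 = 6.

6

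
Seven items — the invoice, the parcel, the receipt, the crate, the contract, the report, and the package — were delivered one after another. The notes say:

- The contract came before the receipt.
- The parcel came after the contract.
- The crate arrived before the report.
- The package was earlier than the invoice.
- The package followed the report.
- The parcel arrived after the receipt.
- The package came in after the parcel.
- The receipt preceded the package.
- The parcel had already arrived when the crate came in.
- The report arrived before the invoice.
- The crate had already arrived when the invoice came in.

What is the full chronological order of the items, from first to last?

The constraints fix every adjacent pair, so only one ordering works:
the contract → the receipt → the parcel → the crate → the report → the package → the invoice.

the contract, the receipt, the parcel, the crate, the report, the package, the invoice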